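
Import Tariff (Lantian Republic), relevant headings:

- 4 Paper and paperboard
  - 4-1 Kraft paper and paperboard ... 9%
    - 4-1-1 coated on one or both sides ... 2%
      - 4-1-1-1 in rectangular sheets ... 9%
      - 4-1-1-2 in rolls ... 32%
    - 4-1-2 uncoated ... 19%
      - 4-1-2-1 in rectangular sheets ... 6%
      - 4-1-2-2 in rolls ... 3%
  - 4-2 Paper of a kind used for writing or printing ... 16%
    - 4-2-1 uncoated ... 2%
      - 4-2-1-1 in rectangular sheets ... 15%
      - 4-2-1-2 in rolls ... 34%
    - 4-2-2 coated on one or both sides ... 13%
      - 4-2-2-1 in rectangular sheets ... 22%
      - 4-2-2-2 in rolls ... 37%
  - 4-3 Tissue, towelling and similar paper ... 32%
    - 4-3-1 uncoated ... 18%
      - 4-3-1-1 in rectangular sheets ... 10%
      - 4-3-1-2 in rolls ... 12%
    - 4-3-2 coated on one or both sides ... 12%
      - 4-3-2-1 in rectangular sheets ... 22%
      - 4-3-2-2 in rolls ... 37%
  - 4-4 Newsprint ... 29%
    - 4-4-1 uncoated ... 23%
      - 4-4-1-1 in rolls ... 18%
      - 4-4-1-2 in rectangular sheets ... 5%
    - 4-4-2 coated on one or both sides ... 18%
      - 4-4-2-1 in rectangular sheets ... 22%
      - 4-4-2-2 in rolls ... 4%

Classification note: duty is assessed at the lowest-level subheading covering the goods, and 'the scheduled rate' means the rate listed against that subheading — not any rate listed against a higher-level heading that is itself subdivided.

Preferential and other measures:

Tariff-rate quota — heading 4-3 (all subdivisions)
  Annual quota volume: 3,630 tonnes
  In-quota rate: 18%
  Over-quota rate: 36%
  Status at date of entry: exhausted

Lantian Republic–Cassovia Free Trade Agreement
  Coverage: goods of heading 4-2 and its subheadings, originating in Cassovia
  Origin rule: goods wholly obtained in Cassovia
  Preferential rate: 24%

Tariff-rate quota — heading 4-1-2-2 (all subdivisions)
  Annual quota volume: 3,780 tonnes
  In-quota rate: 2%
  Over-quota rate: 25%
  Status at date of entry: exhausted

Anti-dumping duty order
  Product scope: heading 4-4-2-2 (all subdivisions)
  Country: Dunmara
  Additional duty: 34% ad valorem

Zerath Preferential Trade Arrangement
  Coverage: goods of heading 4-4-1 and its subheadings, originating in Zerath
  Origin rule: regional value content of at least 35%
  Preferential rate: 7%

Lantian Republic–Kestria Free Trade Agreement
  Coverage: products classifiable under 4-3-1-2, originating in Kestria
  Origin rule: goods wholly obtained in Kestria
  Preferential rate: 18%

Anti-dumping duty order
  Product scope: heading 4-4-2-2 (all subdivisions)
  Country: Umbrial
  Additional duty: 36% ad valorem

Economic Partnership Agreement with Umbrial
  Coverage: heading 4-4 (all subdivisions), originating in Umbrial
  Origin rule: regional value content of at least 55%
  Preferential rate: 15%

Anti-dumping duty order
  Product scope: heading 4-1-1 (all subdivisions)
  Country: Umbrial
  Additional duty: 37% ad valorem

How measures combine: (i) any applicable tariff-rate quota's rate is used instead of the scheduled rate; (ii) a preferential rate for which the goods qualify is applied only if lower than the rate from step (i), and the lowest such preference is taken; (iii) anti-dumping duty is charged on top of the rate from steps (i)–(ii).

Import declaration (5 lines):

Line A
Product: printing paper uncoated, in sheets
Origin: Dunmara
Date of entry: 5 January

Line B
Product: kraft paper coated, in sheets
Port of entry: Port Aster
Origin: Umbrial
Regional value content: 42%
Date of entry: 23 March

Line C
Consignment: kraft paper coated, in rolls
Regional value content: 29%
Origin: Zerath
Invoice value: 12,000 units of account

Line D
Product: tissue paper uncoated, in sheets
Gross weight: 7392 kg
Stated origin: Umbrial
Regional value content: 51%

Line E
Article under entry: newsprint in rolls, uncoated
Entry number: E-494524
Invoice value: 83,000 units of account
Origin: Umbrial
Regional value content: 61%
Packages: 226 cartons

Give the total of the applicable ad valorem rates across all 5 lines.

Line A: printing paper → 4-2; uncoated → 4-2-1; in sheets → 4-2-1-1. Scheduled 15%. No special measure applies. → 15%.
Line B: kraft paper → 4-1; coated → 4-1-1; in sheets → 4-1-1-1. Scheduled 9%. Umbrial agreement on 4-4: 4-1-1-1 not covered; anti-dumping (Umbrial, 4-1-1): +37%; total 9% + 37% = 46%. → 46%.
Line C: kraft paper → 4-1; coated → 4-1-1; in rolls → 4-1-1-2. Scheduled 32%. Zerath agreement on 4-4-1: 4-1-1-2 not covered. → 32%.
Line D: tissue paper → 4-3; uncoated → 4-3-1; in sheets → 4-3-1-1. Scheduled 10%. quota on 4-3 exhausted → over-quota 36%; Umbrial agreement on 4-4: 4-3-1-1 not covered. → 36%.
Line E: newsprint → 4-4; uncoated → 4-4-1; in rolls → 4-4-1-1. Scheduled 18%. Umbrial agreement on 4-4: RVC ≥ 55% → 15% available; preferential 15%. → 15%.
Sum: 15% + 46% + 32% + 36% + 15% = 144%.

144%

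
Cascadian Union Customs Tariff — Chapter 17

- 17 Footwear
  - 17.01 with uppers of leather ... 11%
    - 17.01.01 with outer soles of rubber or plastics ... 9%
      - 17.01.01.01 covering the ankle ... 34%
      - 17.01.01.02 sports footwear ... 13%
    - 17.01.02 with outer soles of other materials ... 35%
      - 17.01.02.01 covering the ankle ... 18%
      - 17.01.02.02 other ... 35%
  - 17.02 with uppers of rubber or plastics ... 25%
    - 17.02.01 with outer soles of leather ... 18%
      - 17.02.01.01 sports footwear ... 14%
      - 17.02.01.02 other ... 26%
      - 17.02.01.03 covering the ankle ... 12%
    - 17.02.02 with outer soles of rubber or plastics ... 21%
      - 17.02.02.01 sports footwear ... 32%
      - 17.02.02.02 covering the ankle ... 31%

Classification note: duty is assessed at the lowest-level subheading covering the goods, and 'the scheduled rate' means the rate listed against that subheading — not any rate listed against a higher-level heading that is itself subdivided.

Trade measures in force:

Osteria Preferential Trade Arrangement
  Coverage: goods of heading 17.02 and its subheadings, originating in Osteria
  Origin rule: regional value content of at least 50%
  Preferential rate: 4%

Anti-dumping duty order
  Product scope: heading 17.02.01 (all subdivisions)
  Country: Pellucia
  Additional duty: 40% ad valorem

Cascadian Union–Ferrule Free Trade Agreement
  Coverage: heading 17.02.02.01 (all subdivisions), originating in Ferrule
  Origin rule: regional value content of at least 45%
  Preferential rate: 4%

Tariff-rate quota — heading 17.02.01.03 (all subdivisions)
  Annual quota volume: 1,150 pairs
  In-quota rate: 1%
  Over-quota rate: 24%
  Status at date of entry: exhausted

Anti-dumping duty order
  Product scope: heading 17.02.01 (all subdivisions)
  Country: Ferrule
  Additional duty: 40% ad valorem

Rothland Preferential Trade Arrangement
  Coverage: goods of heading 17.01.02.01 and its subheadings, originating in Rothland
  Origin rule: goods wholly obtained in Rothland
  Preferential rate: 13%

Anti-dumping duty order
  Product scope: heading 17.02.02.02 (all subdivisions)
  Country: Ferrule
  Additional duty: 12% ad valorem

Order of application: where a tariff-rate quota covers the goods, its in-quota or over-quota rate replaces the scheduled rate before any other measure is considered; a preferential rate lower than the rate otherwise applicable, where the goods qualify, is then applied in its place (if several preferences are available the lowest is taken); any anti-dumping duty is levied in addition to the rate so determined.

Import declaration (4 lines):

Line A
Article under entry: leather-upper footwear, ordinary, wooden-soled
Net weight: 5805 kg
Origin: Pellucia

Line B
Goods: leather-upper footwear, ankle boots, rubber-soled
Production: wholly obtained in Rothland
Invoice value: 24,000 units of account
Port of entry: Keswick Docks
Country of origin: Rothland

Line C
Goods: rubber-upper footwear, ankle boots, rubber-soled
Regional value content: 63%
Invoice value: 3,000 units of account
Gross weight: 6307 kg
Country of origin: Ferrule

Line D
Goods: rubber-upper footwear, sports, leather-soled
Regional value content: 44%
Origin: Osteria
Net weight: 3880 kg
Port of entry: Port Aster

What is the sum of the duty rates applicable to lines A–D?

126%

Line A: leather-upper → 17.01; wooden-soled → 17.01.02; ordinary → 17.01.02.02. Scheduled 35%. No special measure applies. → 35%.
Line B: leather-upper → 17.01; rubber-soled → 17.01.01; ankle boots → 17.01.01.01. Scheduled 34%. Rothland agreement on 17.01.02.01: 17.01.01.01 not covered. → 34%.
Line C: rubber-upper → 17.02; rubber-soled → 17.02.02; ankle boots → 17.02.02.02. Scheduled 31%. Ferrule agreement on 17.02.02.01: 17.02.02.02 not covered; anti-dumping (Ferrule, 17.02.02.02): +12%; total 31% + 12% = 43%. → 43%.
Line D: rubber-upper → 17.02; leather-soled → 17.02.01; sports → 17.02.01.01. Scheduled 14%. Osteria agreement on 17.02: RVC < 50%. → 14%.
Sum: 35% + 34% + 43% + 14% = 126%.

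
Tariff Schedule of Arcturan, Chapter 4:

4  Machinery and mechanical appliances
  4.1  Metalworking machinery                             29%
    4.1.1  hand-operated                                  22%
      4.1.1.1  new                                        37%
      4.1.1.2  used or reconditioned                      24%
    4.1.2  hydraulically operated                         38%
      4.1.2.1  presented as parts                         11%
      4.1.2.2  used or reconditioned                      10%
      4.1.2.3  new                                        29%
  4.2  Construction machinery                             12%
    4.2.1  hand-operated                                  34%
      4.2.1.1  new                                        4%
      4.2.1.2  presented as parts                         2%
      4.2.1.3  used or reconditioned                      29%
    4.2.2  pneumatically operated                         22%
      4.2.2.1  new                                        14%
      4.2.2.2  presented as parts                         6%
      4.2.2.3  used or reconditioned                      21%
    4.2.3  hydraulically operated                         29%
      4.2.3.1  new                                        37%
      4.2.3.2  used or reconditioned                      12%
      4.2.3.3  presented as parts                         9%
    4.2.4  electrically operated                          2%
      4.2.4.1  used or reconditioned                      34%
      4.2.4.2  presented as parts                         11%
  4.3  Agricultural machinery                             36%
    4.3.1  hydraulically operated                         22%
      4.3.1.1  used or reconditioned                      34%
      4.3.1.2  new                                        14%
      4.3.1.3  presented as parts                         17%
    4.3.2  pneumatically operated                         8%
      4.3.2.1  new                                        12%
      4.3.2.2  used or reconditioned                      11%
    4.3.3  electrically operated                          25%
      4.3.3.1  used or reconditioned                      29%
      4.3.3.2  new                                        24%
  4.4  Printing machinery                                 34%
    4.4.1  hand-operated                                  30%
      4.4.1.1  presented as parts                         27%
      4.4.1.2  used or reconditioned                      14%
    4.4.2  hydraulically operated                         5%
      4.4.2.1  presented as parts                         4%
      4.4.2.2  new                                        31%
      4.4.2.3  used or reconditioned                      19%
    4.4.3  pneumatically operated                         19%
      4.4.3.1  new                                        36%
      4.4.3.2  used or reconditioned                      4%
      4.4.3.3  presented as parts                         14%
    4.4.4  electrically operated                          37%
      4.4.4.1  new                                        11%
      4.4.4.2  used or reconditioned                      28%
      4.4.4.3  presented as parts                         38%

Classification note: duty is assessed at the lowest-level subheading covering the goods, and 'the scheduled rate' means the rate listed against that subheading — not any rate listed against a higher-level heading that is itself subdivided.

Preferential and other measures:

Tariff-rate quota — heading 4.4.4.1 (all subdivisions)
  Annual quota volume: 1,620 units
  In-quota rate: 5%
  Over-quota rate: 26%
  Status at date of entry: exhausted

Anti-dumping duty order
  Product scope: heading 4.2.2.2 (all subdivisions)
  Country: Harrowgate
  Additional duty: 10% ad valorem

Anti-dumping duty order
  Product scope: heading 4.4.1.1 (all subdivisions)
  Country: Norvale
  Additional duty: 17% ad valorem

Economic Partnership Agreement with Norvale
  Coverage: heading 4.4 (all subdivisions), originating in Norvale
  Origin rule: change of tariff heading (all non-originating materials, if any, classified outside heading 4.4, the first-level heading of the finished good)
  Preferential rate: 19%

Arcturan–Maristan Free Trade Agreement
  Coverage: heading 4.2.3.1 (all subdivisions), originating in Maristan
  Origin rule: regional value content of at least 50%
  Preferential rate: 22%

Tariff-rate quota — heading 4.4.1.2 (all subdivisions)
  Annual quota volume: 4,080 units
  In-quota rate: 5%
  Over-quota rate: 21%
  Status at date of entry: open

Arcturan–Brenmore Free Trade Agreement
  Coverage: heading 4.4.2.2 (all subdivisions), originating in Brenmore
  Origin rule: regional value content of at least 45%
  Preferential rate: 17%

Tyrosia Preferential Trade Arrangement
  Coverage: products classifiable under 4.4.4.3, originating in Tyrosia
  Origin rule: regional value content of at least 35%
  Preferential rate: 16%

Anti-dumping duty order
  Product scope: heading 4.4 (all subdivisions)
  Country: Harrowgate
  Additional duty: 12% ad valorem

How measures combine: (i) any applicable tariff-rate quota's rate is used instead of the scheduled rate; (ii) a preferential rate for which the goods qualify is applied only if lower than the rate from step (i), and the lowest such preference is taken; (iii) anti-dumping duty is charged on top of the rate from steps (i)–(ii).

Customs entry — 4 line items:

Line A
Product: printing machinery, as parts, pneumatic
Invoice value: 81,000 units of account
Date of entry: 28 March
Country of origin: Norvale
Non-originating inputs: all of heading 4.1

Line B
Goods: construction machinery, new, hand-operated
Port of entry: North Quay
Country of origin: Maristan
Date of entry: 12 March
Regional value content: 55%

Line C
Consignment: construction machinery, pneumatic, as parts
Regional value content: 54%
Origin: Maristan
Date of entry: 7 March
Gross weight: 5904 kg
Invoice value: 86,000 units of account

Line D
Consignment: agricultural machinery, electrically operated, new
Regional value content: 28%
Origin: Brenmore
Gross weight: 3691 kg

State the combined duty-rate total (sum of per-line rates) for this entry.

Line A: printing → 4.4; pneumatic → 4.4.3; as parts → 4.4.3.3. Scheduled 14%. Norvale agreement on 4.4: CTH met → 19% available; preference 19% not lower than 14% → no reduction. → 14%.
Line B: construction → 4.2; hand-operated → 4.2.1; new → 4.2.1.1. Scheduled 4%. Maristan agreement on 4.2.3.1: 4.2.1.1 not covered. → 4%.
Line C: construction → 4.2; pneumatic → 4.2.2; as parts → 4.2.2.2. Scheduled 6%. Maristan agreement on 4.2.3.1: 4.2.2.2 not covered. → 6%.
Line D: agricultural → 4.3; electrically operated → 4.3.3; new → 4.3.3.2. Scheduled 24%. Brenmore agreement on 4.4.2.2: 4.3.3.2 not covered. → 24%.
Sum: 14% + 4% + 6% + 24% = 48%.

48%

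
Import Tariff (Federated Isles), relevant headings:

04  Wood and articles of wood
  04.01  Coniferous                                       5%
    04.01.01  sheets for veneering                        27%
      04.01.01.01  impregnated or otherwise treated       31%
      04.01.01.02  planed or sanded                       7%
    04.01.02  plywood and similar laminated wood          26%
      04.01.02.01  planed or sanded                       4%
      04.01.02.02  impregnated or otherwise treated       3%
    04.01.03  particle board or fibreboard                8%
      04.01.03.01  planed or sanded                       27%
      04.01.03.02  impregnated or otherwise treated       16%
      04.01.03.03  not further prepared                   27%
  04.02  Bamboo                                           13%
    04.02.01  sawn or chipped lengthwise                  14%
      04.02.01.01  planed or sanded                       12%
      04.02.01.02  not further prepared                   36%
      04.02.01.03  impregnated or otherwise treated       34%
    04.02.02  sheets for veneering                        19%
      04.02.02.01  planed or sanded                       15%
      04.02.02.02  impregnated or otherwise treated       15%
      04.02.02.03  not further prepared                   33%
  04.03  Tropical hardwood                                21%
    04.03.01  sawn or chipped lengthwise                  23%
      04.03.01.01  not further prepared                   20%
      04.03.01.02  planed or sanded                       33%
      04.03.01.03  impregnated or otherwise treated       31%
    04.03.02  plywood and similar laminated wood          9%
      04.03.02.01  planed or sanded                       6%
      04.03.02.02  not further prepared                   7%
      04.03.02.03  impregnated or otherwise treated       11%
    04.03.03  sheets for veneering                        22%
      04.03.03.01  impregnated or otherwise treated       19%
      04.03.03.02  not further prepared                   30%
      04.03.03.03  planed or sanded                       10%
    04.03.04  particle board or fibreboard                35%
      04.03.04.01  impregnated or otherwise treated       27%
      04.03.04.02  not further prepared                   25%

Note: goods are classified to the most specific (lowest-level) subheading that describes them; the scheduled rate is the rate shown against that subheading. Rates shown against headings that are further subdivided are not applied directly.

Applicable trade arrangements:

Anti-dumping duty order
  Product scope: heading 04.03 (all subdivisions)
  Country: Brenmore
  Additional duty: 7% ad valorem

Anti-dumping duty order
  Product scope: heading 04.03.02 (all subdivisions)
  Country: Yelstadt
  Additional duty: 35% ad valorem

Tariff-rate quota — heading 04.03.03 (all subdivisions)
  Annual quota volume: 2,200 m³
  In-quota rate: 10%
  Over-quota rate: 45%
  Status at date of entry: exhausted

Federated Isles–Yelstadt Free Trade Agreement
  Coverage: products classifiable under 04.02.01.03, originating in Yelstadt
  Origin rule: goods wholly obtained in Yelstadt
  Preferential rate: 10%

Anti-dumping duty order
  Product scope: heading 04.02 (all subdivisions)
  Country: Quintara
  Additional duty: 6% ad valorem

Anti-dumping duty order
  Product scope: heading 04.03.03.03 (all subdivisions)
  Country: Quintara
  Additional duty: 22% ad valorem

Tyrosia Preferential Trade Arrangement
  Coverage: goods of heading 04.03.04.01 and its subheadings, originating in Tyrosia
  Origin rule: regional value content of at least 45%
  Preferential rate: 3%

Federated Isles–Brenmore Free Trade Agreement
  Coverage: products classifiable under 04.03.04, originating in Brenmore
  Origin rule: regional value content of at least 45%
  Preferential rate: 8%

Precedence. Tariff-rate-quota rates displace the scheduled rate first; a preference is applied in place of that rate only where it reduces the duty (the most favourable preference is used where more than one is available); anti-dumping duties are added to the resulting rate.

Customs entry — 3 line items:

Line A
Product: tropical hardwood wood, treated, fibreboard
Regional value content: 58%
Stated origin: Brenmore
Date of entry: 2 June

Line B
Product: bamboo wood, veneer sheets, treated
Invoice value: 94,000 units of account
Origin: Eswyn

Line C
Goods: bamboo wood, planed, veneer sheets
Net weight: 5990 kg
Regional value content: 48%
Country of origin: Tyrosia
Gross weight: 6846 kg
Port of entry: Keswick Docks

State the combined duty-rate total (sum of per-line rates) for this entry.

Line A: tropical hardwood → 04.03; fibreboard → 04.03.04; treated → 04.03.04.01. Scheduled 27%. Brenmore agreement on 04.03.04: RVC ≥ 45% → 8% available; preferential 8%; anti-dumping (Brenmore, 04.03): +7%; total 8% + 7% = 15%. → 15%.
Line B: bamboo → 04.02; veneer sheets → 04.02.02; treated → 04.02.02.02. Scheduled 15%. No special measure applies. → 15%.
Line C: bamboo → 04.02; veneer sheets → 04.02.02; planed → 04.02.02.01. Scheduled 15%. Tyrosia agreement on 04.03.04.01: 04.02.02.01 not covered. → 15%.
Sum: 15% + 15% + 15% = 45%.

45%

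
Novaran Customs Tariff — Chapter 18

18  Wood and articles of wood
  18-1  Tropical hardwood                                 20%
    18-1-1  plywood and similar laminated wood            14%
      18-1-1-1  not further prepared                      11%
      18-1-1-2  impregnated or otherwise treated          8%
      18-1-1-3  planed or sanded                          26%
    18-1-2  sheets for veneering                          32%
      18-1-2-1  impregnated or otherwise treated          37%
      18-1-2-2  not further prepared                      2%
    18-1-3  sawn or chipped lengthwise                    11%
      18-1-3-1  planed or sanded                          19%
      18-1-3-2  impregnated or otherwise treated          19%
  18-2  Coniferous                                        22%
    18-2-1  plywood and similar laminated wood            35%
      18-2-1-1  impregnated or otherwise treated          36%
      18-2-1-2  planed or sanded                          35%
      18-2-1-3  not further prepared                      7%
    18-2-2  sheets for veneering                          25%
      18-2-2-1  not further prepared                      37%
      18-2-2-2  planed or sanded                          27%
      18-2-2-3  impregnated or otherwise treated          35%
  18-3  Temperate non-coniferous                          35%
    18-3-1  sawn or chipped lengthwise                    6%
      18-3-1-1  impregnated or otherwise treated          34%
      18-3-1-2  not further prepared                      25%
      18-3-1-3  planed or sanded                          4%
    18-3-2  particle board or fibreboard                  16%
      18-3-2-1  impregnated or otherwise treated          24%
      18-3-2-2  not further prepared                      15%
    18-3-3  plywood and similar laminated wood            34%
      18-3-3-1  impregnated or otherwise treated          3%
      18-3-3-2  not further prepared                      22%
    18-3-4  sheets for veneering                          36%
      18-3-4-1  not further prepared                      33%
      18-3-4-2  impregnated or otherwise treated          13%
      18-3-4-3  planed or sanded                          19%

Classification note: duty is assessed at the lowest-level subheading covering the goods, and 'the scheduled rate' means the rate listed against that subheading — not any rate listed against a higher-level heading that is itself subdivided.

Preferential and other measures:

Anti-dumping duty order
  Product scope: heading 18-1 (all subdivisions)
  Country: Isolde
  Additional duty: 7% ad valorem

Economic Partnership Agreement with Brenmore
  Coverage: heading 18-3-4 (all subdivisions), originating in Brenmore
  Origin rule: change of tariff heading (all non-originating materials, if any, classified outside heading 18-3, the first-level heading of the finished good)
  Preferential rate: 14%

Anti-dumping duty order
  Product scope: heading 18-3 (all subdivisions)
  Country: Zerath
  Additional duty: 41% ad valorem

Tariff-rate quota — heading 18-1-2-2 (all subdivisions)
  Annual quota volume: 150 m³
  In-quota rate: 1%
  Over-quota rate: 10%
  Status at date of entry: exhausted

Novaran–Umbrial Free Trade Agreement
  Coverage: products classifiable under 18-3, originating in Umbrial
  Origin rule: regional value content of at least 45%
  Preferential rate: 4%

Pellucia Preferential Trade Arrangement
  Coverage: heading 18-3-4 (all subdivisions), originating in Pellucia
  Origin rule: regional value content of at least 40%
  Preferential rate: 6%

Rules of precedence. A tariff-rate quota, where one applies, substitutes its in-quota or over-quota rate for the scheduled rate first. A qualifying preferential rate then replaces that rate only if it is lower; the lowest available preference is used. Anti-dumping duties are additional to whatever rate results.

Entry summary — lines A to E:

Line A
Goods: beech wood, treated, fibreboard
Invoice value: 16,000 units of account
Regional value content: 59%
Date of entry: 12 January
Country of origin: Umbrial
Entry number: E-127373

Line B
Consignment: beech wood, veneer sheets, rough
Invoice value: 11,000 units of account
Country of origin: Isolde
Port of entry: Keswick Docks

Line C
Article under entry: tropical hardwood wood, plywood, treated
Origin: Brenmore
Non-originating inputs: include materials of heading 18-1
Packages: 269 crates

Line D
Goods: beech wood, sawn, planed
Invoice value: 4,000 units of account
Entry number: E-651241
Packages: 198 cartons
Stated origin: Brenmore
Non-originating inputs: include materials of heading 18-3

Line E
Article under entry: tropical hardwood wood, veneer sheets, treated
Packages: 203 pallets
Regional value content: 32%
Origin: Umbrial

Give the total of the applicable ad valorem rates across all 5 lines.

86%

Line A: beech → 18-3; fibreboard → 18-3-2; treated → 18-3-2-1. Scheduled 24%. Umbrial agreement on 18-3: RVC ≥ 45% → 4% available; preferential 4%. → 4%.
Line B: beech → 18-3; veneer sheets → 18-3-4; rough → 18-3-4-1. Scheduled 33%. No special measure applies. → 33%.
Line C: tropical hardwood → 18-1; plywood → 18-1-1; treated → 18-1-1-2. Scheduled 8%. Brenmore agreement on 18-3-4: 18-1-1-2 not covered. → 8%.
Line D: beech → 18-3; sawn → 18-3-1; planed → 18-3-1-3. Scheduled 4%. Brenmore agreement on 18-3-4: 18-3-1-3 not covered. → 4%.
Line E: tropical hardwood → 18-1; veneer sheets → 18-1-2; treated → 18-1-2-1. Scheduled 37%. Umbrial agreement on 18-3: 18-1-2-1 not covered. → 37%.
Sum: 4% + 33% + 8% + 4% + 37% = 86%.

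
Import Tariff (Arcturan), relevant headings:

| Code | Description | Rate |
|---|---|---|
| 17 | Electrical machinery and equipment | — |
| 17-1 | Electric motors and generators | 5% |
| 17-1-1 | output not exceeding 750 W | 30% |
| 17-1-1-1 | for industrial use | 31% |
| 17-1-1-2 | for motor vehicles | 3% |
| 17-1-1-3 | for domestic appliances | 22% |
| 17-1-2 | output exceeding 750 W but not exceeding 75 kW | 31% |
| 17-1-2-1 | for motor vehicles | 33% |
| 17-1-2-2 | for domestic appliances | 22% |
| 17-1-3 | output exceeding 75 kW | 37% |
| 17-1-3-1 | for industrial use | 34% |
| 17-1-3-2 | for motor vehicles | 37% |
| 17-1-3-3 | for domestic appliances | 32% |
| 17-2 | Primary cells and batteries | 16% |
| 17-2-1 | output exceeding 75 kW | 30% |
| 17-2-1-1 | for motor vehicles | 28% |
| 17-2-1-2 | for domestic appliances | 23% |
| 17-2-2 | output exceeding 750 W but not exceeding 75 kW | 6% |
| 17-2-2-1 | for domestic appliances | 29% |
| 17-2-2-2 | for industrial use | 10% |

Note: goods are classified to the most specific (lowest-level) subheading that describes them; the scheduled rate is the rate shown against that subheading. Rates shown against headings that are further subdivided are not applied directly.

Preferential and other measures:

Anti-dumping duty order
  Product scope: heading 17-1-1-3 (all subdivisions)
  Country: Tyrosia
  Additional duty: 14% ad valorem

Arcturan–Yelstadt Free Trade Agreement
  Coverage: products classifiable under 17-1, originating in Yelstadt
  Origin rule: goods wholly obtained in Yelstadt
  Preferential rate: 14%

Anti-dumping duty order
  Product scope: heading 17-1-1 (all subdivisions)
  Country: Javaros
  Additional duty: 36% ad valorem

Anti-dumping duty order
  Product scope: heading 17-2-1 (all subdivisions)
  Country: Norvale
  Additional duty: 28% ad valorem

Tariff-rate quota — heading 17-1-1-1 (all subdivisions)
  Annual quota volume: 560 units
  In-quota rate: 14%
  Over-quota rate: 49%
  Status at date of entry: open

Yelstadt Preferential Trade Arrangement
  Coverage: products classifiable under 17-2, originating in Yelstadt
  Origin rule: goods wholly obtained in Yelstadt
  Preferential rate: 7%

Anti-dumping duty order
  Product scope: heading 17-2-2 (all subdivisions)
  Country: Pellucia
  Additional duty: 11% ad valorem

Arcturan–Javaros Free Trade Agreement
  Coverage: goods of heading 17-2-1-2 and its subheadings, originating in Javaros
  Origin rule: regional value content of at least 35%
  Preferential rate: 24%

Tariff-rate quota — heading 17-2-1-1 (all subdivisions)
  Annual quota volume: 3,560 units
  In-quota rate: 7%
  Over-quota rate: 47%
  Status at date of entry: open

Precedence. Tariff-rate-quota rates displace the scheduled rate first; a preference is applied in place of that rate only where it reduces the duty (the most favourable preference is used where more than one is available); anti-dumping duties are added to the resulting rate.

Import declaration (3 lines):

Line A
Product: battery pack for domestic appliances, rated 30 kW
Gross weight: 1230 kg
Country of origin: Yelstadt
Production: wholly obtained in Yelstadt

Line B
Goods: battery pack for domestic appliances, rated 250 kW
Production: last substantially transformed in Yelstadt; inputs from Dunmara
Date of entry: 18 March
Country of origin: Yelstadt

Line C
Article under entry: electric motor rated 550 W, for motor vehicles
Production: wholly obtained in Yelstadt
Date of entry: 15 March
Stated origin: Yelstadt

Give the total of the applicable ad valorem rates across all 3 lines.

33%

Line A: battery pack → 17-2; rated 30 kW → 17-2-2; for domestic appliances → 17-2-2-1. Scheduled 29%. Yelstadt agreement on 17-1: 17-2-2-1 not covered; Yelstadt agreement on 17-2: wholly obtained → 7% available; preferential 7%. → 7%.
Line B: battery pack → 17-2; rated 250 kW → 17-2-1; for domestic appliances → 17-2-1-2. Scheduled 23%. Yelstadt agreement on 17-1: 17-2-1-2 not covered; Yelstadt agreement on 17-2: not wholly obtained. → 23%.
Line C: electric motor → 17-1; rated 550 W → 17-1-1; for motor vehicles → 17-1-1-2. Scheduled 3%. Yelstadt agreement on 17-1: wholly obtained → 14% available; Yelstadt agreement on 17-2: 17-1-1-2 not covered; preference 14% not lower than 3% → no reduction. → 3%.
Sum: 7% + 23% + 3% = 33%.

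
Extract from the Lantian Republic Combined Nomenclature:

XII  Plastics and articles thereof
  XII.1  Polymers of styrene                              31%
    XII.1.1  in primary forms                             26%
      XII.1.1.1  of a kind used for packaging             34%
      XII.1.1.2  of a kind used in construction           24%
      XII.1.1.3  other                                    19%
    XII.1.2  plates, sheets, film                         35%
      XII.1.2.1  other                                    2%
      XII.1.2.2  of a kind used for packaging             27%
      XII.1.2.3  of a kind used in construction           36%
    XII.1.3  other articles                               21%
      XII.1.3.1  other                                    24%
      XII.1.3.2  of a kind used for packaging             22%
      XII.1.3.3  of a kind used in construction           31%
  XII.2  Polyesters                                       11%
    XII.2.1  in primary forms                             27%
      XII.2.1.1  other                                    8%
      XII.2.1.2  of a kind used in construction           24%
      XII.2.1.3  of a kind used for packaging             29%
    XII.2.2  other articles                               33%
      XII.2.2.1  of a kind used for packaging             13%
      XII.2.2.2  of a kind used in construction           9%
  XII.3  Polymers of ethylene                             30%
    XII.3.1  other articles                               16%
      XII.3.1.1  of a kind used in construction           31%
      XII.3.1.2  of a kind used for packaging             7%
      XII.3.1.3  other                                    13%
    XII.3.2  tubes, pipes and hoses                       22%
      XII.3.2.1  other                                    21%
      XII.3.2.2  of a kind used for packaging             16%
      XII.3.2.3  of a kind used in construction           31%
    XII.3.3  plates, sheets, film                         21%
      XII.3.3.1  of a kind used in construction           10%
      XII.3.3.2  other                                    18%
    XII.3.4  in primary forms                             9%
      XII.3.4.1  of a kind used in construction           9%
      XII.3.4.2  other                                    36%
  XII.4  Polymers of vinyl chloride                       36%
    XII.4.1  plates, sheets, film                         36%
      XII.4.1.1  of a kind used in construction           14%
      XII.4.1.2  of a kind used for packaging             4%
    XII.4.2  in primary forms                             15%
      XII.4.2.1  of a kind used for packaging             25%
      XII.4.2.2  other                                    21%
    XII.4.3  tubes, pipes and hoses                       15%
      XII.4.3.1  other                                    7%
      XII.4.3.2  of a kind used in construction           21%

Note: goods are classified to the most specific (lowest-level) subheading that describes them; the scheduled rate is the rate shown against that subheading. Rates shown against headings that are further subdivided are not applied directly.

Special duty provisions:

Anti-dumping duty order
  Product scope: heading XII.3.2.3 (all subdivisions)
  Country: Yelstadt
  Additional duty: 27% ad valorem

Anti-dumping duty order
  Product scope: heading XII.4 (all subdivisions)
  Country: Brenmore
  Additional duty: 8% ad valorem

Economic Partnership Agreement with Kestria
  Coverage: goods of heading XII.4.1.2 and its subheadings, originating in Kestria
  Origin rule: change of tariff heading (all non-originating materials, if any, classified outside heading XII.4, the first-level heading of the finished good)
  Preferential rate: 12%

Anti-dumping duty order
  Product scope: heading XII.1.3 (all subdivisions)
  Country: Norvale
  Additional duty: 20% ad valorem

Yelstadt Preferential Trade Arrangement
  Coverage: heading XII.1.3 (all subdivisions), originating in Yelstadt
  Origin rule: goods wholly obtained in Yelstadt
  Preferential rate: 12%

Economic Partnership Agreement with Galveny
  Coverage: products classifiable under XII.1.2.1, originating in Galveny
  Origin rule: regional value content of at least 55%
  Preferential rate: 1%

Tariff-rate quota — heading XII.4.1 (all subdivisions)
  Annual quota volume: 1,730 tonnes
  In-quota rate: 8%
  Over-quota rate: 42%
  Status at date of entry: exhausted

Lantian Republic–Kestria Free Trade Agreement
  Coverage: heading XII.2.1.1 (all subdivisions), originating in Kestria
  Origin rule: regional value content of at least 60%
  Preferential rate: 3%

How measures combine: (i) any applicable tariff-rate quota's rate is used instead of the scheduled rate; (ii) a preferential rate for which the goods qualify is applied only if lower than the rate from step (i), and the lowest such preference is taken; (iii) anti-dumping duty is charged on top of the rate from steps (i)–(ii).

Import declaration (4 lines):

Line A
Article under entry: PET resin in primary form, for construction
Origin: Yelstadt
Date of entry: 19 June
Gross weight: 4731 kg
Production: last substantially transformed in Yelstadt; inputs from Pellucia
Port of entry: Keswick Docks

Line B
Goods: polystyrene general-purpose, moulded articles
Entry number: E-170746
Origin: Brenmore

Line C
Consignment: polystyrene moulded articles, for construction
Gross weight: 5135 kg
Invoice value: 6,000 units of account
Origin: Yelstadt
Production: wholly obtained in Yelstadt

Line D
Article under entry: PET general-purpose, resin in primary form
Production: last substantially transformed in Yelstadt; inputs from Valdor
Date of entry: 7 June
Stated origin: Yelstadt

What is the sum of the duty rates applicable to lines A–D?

68%

Line A: PET → XII.2; resin in primary form → XII.2.1; for construction → XII.2.1.2. Scheduled 24%. Yelstadt agreement on XII.1.3: XII.2.1.2 not covered. → 24%.
Line B: polystyrene → XII.1; moulded articles → XII.1.3; general-purpose → XII.1.3.1. Scheduled 24%. No special measure applies. → 24%.
Line C: polystyrene → XII.1; moulded articles → XII.1.3; for construction → XII.1.3.3. Scheduled 31%. Yelstadt agreement on XII.1.3: wholly obtained → 12% available; preferential 12%. → 12%.
Line D: PET → XII.2; resin in primary form → XII.2.1; general-purpose → XII.2.1.1. Scheduled 8%. Yelstadt agreement on XII.1.3: XII.2.1.1 not covered. → 8%.
Sum: 24% + 24% + 12% + 8% = 68%.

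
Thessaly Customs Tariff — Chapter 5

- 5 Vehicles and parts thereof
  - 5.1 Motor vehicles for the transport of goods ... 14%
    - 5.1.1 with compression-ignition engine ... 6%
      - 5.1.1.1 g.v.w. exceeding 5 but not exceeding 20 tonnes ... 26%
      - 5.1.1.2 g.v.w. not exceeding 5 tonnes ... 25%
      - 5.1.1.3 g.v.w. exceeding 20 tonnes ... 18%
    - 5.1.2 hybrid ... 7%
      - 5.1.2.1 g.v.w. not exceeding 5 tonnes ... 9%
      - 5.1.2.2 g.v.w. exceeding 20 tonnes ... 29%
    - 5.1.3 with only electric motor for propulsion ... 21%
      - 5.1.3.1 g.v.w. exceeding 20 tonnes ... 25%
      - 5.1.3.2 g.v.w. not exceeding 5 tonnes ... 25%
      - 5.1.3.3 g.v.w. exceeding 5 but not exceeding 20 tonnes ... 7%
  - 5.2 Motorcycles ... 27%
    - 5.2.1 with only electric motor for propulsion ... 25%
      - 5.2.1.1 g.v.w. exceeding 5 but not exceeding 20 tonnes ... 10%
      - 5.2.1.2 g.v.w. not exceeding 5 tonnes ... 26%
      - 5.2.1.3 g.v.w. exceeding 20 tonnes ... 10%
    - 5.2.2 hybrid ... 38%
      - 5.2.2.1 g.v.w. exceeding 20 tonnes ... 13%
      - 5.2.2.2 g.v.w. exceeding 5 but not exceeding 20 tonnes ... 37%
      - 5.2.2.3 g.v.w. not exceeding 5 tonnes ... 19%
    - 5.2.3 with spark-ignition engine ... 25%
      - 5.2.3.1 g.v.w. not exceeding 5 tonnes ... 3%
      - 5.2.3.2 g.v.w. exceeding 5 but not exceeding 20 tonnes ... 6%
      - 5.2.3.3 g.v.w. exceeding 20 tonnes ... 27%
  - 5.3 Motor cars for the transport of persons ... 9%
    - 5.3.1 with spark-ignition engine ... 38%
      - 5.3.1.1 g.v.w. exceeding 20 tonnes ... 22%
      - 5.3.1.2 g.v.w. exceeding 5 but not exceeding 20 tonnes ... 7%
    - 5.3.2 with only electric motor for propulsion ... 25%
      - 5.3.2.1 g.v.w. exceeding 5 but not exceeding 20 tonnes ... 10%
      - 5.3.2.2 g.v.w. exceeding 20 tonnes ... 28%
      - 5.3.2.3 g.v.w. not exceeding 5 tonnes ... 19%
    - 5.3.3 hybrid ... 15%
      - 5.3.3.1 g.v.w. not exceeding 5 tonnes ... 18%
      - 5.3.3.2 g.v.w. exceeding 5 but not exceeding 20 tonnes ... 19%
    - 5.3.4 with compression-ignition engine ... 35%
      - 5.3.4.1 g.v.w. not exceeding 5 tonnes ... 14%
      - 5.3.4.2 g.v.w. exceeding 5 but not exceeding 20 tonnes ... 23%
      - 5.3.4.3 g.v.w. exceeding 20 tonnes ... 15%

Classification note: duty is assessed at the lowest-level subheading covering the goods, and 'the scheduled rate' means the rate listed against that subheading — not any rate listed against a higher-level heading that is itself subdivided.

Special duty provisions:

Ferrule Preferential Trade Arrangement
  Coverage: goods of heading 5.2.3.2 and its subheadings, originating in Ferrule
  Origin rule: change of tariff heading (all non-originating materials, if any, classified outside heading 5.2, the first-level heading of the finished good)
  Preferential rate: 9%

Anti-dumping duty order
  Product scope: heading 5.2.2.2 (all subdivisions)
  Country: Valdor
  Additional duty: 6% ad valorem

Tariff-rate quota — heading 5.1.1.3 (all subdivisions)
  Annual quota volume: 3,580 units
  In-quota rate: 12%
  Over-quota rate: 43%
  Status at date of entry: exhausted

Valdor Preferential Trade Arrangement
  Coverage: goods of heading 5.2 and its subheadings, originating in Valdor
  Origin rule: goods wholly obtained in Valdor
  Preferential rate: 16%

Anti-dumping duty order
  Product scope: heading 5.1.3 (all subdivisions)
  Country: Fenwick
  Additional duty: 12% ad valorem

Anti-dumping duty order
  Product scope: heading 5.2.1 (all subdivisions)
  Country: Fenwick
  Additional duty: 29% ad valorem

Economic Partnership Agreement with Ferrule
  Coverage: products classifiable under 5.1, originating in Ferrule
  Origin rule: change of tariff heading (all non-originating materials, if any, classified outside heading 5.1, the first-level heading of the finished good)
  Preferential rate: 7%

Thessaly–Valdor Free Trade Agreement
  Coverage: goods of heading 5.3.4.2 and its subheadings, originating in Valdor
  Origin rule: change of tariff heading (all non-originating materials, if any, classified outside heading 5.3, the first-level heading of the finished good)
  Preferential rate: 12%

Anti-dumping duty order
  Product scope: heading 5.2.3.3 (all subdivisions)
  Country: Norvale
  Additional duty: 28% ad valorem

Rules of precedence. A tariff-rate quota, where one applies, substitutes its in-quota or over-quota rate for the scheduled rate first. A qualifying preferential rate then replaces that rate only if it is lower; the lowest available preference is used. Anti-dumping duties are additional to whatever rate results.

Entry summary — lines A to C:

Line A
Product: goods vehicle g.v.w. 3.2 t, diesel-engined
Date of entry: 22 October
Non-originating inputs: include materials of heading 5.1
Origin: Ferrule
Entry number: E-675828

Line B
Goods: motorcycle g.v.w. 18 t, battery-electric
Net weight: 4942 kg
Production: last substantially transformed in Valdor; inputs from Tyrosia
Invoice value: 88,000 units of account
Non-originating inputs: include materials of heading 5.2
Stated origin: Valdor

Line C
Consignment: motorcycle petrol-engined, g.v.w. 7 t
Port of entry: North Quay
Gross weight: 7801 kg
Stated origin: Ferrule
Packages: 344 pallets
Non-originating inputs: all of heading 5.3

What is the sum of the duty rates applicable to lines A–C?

Line A: goods vehicle → 5.1; diesel-engined → 5.1.1; g.v.w. 3.2 t → 5.1.1.2. Scheduled 25%. Ferrule agreement on 5.2.3.2: 5.1.1.2 not covered; Ferrule agreement on 5.1: CTH not met. → 25%.
Line B: motorcycle → 5.2; battery-electric → 5.2.1; g.v.w. 18 t → 5.2.1.1. Scheduled 10%. Valdor agreement on 5.2: not wholly obtained; Valdor agreement on 5.3.4.2: 5.2.1.1 not covered. → 10%.
Line C: motorcycle → 5.2; petrol-engined → 5.2.3; g.v.w. 7 t → 5.2.3.2. Scheduled 6%. Ferrule agreement on 5.2.3.2: CTH met → 9% available; Ferrule agreement on 5.1: 5.2.3.2 not covered; preference 9% not lower than 6% → no reduction. → 6%.
Sum: 25% + 10% + 6% = 41%.

41%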